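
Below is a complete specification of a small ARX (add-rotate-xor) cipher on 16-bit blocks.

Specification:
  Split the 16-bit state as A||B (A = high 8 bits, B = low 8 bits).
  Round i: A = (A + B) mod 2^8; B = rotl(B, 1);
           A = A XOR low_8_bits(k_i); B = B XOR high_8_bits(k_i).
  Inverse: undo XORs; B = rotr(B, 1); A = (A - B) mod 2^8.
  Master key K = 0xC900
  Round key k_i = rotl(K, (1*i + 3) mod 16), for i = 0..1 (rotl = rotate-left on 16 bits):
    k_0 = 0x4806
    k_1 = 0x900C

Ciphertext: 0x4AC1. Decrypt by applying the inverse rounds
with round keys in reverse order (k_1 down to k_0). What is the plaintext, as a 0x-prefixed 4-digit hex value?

s_0 = ciphertext = 0x4AC1
s_1 = InvRound(s_0, k_1) = 0x9EA8
s_2 = InvRound(s_1, k_0) = 0x2870

0x2870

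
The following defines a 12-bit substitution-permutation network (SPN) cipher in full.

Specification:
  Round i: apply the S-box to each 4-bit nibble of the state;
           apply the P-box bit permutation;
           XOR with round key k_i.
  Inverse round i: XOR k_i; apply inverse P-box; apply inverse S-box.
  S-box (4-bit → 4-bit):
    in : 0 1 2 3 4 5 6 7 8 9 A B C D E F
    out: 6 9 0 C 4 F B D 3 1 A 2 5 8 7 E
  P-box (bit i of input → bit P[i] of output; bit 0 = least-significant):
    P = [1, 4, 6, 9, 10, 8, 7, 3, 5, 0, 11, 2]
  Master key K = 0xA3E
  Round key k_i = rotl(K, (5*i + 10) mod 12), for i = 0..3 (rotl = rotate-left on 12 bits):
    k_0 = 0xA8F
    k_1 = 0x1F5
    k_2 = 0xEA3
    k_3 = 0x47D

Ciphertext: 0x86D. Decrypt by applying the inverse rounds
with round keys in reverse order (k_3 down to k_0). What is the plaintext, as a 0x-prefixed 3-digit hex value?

0x7E7

s_0 = ciphertext = 0x86D
s_1 = InvRound(s_0, k_3) = 0x49B
s_2 = InvRound(s_1, k_2) = 0xCDA
s_3 = InvRound(s_2, k_1) = 0x569
s_4 = InvRound(s_3, k_0) = 0x7E7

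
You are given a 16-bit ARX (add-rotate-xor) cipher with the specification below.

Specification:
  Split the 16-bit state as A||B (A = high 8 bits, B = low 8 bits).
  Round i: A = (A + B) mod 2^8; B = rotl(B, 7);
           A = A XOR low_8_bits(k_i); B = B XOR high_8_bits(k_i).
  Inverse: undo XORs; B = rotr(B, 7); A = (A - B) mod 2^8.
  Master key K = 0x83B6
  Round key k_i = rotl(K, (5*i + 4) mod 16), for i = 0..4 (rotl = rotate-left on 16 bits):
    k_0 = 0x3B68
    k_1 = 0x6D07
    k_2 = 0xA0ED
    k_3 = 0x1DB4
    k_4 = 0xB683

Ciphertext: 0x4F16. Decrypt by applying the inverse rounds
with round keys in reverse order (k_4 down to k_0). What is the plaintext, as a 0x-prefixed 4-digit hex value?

s_0 = ciphertext = 0x4F16
s_1 = InvRound(s_0, k_4) = 0x8B41
s_2 = InvRound(s_1, k_3) = 0x87B8
s_3 = InvRound(s_2, k_2) = 0x3A30
s_4 = InvRound(s_3, k_1) = 0x83BA
s_5 = InvRound(s_4, k_0) = 0xE803

0xE803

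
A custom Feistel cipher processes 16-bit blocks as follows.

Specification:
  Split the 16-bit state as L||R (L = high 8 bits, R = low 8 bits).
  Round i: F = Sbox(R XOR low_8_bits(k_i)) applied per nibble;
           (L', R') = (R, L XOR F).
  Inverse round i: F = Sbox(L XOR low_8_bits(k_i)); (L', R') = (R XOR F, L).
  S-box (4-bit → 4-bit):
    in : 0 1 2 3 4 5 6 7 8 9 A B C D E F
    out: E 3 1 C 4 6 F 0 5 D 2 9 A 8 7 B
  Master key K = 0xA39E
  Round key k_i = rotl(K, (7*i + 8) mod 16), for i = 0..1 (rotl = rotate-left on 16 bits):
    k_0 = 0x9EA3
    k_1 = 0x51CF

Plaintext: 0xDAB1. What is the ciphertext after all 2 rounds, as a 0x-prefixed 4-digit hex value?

0xEBA5

s_0 = plaintext = 0xDAB1
s_1 = Round(s_0, k_0) = 0xB1EB
s_2 = Round(s_1, k_1) = 0xEBA5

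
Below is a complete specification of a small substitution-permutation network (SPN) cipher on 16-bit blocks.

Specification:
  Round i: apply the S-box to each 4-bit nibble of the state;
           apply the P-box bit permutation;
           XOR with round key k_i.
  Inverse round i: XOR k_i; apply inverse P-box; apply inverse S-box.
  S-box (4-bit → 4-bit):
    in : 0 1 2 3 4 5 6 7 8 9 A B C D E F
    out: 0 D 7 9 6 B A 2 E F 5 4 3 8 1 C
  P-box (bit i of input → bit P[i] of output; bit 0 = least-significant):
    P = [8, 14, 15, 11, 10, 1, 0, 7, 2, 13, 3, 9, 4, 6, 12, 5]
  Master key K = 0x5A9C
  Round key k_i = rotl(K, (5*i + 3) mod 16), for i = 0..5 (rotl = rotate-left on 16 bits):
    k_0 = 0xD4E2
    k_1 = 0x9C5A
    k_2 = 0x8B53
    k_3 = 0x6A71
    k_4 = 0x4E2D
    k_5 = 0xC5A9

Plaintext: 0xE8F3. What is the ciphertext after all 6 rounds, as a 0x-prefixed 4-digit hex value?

s_0 = plaintext = 0xE8F3
s_1 = Round(s_0, k_0) = 0xFF7B
s_2 = Round(s_1, k_1) = 0x0E70
s_3 = Round(s_2, k_2) = 0x8B55
s_4 = Round(s_3, k_3) = 0x379B
s_5 = Round(s_4, k_4) = 0xEA9E
s_6 = Round(s_5, k_5) = 0xC036

0xC036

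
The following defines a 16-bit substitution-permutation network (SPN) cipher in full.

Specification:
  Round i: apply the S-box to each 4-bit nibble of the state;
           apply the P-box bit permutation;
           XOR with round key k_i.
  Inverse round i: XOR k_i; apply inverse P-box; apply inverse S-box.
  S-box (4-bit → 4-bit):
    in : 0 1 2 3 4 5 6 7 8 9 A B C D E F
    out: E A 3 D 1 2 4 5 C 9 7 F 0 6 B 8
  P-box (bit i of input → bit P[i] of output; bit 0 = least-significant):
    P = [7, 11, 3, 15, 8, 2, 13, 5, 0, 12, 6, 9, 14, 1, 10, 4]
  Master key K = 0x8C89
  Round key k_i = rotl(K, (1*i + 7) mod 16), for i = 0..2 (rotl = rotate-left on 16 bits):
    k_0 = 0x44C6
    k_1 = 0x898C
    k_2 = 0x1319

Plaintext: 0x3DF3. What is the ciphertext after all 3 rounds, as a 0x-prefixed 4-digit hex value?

0x6618

s_0 = plaintext = 0x3DF3
s_1 = Round(s_0, k_0) = 0x903E
s_2 = Round(s_1, k_1) = 0x727C
s_3 = Round(s_2, k_2) = 0x6618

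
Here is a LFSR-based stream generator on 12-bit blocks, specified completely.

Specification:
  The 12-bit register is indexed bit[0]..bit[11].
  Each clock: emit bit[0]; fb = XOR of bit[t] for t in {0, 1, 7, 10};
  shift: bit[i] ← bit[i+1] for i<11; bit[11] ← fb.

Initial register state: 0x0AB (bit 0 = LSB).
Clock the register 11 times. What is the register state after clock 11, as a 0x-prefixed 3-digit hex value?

0xBA6

reg_0 = 0x0AB
clock 1: out=1, reg = 0x855
clock 2: out=1, reg = 0xC2A
clock 3: out=0, reg = 0x615
clock 4: out=1, reg = 0x30A
clock 5: out=0, reg = 0x985
clock 6: out=1, reg = 0x4C2
clock 7: out=0, reg = 0xA61
clock 8: out=1, reg = 0xD30
clock 9: out=0, reg = 0xE98
clock 10: out=0, reg = 0x74C
clock 11: out=0, reg = 0xBA6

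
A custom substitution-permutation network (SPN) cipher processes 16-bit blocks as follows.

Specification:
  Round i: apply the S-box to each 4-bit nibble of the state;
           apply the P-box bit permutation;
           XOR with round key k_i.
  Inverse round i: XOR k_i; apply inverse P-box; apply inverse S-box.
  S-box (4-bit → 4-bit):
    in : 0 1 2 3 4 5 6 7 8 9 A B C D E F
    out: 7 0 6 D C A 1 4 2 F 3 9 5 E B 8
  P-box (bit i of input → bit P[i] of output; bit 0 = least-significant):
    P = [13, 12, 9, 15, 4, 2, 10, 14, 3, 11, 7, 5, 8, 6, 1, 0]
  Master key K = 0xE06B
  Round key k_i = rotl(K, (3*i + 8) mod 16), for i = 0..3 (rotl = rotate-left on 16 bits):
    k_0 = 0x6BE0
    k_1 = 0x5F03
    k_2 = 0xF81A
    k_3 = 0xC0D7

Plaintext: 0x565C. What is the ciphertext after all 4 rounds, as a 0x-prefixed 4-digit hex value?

s_0 = plaintext = 0x565C
s_1 = Round(s_0, k_0) = 0x09AD
s_2 = Round(s_1, k_1) = 0xC4FD
s_3 = Round(s_2, k_2) = 0x2BB8
s_4 = Round(s_3, k_3) = 0x90AD

0x90AD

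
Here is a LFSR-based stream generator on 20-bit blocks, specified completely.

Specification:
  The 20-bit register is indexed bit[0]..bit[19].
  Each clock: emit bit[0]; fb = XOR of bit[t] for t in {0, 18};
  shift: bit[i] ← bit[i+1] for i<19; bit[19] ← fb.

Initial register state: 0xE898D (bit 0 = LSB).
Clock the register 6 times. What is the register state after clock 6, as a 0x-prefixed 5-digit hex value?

0x5BA26

reg_0 = 0xE898D
clock 1: out=1, reg = 0x744C6
clock 2: out=0, reg = 0xBA263
clock 3: out=1, reg = 0xDD131
clock 4: out=1, reg = 0x6E898
clock 5: out=0, reg = 0xB744C
clock 6: out=0, reg = 0x5BA26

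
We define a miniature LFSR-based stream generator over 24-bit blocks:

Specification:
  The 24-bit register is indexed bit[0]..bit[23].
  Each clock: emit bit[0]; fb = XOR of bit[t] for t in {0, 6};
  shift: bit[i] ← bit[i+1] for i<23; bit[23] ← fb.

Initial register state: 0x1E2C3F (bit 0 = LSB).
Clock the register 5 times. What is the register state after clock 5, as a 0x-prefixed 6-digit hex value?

0x78F161

reg_0 = 0x1E2C3F
clock 1: out=1, reg = 0x8F161F
clock 2: out=1, reg = 0xC78B0F
clock 3: out=1, reg = 0xE3C587
clock 4: out=1, reg = 0xF1E2C3
clock 5: out=1, reg = 0x78F161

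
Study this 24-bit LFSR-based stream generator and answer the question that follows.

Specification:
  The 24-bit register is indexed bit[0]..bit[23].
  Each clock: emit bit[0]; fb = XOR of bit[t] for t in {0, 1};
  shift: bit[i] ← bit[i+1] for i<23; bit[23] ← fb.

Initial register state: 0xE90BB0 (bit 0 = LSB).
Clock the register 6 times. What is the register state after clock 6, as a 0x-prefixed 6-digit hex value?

0xA3A42E

reg_0 = 0xE90BB0
clock 1: out=0, reg = 0x7485D8
clock 2: out=0, reg = 0x3A42EC
clock 3: out=0, reg = 0x1D2176
clock 4: out=0, reg = 0x8E90BB
clock 5: out=1, reg = 0x47485D
clock 6: out=1, reg = 0xA3A42E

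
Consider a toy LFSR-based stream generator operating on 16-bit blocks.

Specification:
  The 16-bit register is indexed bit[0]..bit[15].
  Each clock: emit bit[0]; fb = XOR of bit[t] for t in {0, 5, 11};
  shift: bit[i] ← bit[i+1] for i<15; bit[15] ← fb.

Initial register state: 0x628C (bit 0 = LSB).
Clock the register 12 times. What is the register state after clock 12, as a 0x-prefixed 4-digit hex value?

reg_0 = 0x628C
clock 1: out=0, reg = 0x3146
clock 2: out=0, reg = 0x18A3
clock 3: out=1, reg = 0x8C51
clock 4: out=1, reg = 0x4628
clock 5: out=0, reg = 0xA314
clock 6: out=0, reg = 0x518A
clock 7: out=0, reg = 0x28C5
clock 8: out=1, reg = 0x1462
clock 9: out=0, reg = 0x8A31
clock 10: out=1, reg = 0xC518
clock 11: out=0, reg = 0x628C
clock 12: out=0, reg = 0x3146

0x3146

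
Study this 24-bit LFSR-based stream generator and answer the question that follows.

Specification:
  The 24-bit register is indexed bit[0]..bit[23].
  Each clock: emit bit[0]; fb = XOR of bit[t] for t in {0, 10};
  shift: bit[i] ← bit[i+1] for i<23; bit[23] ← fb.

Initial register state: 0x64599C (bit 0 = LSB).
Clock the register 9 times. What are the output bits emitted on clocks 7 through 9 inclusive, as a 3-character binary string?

011

reg_0 = 0x64599C
clock 1: out=0, reg = 0x322CCE
clock 2: out=0, reg = 0x991667
clock 3: out=1, reg = 0x4C8B33
clock 4: out=1, reg = 0xA64599
clock 5: out=1, reg = 0x5322CC
clock 6: out=0, reg = 0x299166
clock 7: out=0, reg = 0x14C8B3
clock 8: out=1, reg = 0x8A6459
clock 9: out=1, reg = 0x45322C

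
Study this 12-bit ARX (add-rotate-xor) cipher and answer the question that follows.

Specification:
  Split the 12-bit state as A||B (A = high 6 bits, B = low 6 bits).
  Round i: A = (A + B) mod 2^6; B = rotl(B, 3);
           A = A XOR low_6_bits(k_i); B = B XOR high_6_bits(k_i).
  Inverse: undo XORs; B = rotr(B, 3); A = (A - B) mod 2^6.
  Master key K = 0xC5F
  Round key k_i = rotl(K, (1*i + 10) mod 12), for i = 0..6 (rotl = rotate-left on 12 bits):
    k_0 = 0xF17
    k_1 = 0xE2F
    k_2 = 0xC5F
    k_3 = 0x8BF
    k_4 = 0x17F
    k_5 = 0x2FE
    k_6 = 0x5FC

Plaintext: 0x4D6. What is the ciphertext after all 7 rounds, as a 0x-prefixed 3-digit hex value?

0xAE7

s_0 = plaintext = 0x4D6
s_1 = Round(s_0, k_0) = 0xF8E
s_2 = Round(s_1, k_1) = 0x8C9
s_3 = Round(s_2, k_2) = 0xCF8
s_4 = Round(s_3, k_3) = 0x525
s_5 = Round(s_4, k_4) = 0x1A9
s_6 = Round(s_5, k_5) = 0x446
s_7 = Round(s_6, k_6) = 0xAE7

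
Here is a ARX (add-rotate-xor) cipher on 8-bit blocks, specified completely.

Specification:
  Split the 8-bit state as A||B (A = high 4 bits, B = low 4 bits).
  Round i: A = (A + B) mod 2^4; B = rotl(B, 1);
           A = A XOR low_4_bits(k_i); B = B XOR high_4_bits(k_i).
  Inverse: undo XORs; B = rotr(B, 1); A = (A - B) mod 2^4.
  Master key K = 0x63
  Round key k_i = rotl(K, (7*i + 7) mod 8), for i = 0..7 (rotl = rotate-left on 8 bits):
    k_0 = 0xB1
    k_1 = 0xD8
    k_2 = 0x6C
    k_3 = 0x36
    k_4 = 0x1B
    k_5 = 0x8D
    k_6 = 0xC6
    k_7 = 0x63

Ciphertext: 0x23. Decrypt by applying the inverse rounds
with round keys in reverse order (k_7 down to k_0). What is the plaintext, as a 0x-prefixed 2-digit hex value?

s_0 = ciphertext = 0x23
s_1 = InvRound(s_0, k_7) = 0x7A
s_2 = InvRound(s_1, k_6) = 0xE3
s_3 = InvRound(s_2, k_5) = 0x6D
s_4 = InvRound(s_3, k_4) = 0x76
s_5 = InvRound(s_4, k_3) = 0x7A
s_6 = InvRound(s_5, k_2) = 0x56
s_7 = InvRound(s_6, k_1) = 0x0D
s_8 = InvRound(s_7, k_0) = 0xE3

0xE3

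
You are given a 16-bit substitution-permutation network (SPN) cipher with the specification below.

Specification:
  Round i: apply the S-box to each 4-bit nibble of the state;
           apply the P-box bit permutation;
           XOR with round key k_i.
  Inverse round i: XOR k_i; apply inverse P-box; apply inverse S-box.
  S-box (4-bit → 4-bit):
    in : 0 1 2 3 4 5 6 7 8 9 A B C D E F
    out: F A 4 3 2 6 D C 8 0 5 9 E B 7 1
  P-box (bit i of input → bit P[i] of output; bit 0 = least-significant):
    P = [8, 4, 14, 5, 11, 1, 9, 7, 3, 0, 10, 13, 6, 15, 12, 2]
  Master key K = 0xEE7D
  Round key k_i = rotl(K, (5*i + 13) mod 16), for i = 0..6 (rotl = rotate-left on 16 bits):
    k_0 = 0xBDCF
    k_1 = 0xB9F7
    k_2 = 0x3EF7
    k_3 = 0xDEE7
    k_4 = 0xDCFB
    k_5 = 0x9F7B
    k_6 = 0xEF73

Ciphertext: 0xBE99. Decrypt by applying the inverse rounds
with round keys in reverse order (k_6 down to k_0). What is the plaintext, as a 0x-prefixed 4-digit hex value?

s_0 = ciphertext = 0xBE99
s_1 = InvRound(s_0, k_6) = 0xAF16
s_2 = InvRound(s_1, k_5) = 0x6D98
s_3 = InvRound(s_2, k_4) = 0xE14B
s_4 = InvRound(s_3, k_3) = 0x766B
s_5 = InvRound(s_4, k_2) = 0x8FB5
s_6 = InvRound(s_5, k_1) = 0xA759
s_7 = InvRound(s_6, k_0) = 0x7904

0x7904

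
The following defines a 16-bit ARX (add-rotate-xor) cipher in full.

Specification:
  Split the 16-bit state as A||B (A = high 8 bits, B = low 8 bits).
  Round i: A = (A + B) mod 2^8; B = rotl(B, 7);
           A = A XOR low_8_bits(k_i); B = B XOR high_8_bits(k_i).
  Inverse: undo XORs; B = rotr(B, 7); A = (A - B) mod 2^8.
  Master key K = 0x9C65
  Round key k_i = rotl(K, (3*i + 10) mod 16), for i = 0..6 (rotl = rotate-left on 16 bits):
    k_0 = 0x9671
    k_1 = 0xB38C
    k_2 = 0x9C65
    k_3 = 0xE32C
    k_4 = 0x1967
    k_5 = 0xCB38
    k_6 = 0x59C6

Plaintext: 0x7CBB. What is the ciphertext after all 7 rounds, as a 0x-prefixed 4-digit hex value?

0x36FF

s_0 = plaintext = 0x7CBB
s_1 = Round(s_0, k_0) = 0x464B
s_2 = Round(s_1, k_1) = 0x1D16
s_3 = Round(s_2, k_2) = 0x5697
s_4 = Round(s_3, k_3) = 0xC128
s_5 = Round(s_4, k_4) = 0x8E0D
s_6 = Round(s_5, k_5) = 0xA34D
s_7 = Round(s_6, k_6) = 0x36FF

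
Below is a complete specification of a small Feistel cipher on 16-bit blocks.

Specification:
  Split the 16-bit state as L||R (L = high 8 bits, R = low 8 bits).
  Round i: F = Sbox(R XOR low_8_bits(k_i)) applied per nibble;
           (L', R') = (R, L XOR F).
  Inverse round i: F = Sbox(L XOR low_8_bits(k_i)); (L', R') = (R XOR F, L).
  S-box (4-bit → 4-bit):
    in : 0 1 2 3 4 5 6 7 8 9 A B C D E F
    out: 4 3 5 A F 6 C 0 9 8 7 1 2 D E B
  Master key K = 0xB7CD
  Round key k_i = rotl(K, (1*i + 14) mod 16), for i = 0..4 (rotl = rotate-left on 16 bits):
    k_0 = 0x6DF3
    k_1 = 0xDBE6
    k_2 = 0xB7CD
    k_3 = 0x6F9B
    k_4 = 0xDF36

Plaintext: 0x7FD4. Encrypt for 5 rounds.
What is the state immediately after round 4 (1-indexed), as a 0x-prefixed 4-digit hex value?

0x8CCC

s_0 = plaintext = 0x7FD4
s_1 = Round(s_0, k_0) = 0xD42F
s_2 = Round(s_1, k_1) = 0x2FFC
s_3 = Round(s_2, k_2) = 0xFC8C
s_4 = Round(s_3, k_3) = 0x8CCC
s_5 = Round(s_4, k_4) = 0xCC3B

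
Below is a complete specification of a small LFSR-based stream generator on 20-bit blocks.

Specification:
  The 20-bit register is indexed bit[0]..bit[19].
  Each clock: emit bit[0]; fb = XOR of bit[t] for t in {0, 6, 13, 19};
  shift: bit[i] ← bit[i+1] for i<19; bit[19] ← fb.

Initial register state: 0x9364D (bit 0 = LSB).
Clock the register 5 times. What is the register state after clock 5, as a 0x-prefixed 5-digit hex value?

reg_0 = 0x9364D
clock 1: out=1, reg = 0x49B26
clock 2: out=0, reg = 0x24D93
clock 3: out=1, reg = 0x926C9
clock 4: out=1, reg = 0x49364
clock 5: out=0, reg = 0xA49B2

0xA49B2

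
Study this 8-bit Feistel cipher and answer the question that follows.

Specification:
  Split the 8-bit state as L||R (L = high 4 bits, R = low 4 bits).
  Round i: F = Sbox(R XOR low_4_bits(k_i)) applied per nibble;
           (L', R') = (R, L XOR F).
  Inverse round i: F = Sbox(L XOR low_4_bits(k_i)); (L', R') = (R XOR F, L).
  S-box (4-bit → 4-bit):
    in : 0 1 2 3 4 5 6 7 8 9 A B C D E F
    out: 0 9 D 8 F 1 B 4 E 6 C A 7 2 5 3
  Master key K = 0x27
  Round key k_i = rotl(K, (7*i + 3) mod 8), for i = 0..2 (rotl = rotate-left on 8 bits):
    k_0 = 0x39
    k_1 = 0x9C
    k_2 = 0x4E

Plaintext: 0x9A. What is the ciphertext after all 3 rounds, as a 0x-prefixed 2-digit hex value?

0x8A

s_0 = plaintext = 0x9A
s_1 = Round(s_0, k_0) = 0xA1
s_2 = Round(s_1, k_1) = 0x18
s_3 = Round(s_2, k_2) = 0x8A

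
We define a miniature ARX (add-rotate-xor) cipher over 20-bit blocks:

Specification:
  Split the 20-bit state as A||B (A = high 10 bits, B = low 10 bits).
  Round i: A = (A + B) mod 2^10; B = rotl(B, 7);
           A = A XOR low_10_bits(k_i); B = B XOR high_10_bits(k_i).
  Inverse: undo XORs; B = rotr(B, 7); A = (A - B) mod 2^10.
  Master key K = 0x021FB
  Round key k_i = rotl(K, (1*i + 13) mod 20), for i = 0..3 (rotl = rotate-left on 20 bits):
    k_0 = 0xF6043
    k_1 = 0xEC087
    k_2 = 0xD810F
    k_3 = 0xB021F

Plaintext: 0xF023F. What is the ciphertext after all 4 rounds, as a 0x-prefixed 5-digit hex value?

0x5E59C

s_0 = plaintext = 0xF023F
s_1 = Round(s_0, k_0) = 0x6F01F
s_2 = Round(s_1, k_1) = 0x57033
s_3 = Round(s_2, k_2) = 0x202E6
s_4 = Round(s_3, k_3) = 0x5E59C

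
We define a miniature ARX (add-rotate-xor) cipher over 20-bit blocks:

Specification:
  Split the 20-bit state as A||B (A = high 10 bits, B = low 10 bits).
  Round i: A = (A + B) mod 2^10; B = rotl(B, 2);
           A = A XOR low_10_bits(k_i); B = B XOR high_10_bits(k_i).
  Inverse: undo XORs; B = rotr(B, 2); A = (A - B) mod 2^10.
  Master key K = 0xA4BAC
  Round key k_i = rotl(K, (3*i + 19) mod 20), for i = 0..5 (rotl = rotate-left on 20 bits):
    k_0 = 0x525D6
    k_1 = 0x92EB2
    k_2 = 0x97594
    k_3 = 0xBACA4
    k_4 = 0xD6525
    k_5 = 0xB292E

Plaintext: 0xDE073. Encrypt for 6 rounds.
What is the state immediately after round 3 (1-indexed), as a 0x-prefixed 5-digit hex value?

s_0 = plaintext = 0xDE073
s_1 = Round(s_0, k_0) = 0x8F485
s_2 = Round(s_1, k_1) = 0x1C05F
s_3 = Round(s_2, k_2) = 0x56F21
s_4 = Round(s_3, k_3) = 0x3626C
s_5 = Round(s_4, k_4) = 0x986EB
s_6 = Round(s_5, k_5) = 0x18964

0x56F21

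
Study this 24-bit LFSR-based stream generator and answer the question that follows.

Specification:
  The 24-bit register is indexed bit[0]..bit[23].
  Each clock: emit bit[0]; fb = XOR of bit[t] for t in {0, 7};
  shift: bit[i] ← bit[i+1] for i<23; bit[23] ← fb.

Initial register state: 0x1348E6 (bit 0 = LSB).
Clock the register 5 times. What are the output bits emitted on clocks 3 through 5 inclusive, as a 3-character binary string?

100

reg_0 = 0x1348E6
clock 1: out=0, reg = 0x89A473
clock 2: out=1, reg = 0xC4D239
clock 3: out=1, reg = 0xE2691C
clock 4: out=0, reg = 0x71348E
clock 5: out=0, reg = 0xB89A47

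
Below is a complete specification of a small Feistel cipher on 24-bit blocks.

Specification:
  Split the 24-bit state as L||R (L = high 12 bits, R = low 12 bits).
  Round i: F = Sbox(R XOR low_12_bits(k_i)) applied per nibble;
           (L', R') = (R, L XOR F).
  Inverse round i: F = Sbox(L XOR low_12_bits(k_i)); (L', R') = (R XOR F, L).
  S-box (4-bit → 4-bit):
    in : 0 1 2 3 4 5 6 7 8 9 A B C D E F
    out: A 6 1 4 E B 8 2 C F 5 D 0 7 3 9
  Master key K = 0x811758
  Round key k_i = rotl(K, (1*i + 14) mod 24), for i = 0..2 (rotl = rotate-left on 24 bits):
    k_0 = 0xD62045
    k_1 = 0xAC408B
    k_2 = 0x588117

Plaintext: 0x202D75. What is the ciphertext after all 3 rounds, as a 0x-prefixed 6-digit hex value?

0x6717C0

s_0 = plaintext = 0x202D75
s_1 = Round(s_0, k_0) = 0xD75548
s_2 = Round(s_1, k_1) = 0x548671
s_3 = Round(s_2, k_2) = 0x6717C0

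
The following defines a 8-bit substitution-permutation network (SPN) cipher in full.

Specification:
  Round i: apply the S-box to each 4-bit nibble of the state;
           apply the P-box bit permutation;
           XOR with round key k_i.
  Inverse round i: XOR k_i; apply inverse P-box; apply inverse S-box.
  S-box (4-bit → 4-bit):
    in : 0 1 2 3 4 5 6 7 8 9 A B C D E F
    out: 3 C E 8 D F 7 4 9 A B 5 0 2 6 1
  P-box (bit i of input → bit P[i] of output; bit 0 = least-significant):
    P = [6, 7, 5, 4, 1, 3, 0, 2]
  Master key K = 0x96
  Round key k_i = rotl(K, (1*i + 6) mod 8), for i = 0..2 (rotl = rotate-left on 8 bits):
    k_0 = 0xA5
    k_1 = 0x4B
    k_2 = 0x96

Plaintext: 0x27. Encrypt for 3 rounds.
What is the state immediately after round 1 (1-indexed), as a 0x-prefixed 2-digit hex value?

0x88

s_0 = plaintext = 0x27
s_1 = Round(s_0, k_0) = 0x88
s_2 = Round(s_1, k_1) = 0x1D
s_3 = Round(s_2, k_2) = 0x13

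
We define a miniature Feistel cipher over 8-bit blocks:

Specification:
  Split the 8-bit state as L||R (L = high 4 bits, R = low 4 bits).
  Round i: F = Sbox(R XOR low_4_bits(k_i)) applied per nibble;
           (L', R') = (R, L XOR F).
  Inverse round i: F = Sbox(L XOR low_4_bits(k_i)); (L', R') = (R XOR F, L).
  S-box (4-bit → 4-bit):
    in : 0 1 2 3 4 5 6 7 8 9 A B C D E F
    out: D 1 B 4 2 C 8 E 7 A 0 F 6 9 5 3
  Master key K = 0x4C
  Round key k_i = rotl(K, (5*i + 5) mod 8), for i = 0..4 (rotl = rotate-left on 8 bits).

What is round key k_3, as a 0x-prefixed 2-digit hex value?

K = 0x4C
k_0 = rotl(K, (5*0+5) mod 8) = rotl(K, 5) = 0x89
k_1 = rotl(K, (5*1+5) mod 8) = rotl(K, 2) = 0x31
k_2 = rotl(K, (5*2+5) mod 8) = rotl(K, 7) = 0x26
k_3 = rotl(K, (5*3+5) mod 8) = rotl(K, 4) = 0xC4

0xC4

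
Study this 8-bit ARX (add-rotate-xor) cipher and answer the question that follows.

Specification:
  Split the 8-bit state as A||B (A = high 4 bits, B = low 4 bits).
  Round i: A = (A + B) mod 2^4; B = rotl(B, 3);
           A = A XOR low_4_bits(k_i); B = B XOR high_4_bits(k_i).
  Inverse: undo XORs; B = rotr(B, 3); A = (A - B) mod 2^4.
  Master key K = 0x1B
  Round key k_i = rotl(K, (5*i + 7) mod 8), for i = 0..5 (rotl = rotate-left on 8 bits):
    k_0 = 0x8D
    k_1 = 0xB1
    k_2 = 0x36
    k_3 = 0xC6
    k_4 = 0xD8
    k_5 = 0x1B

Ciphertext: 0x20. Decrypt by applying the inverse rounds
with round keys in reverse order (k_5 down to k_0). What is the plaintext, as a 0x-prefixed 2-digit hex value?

s_0 = ciphertext = 0x20
s_1 = InvRound(s_0, k_5) = 0x72
s_2 = InvRound(s_1, k_4) = 0x0F
s_3 = InvRound(s_2, k_3) = 0x06
s_4 = InvRound(s_3, k_2) = 0xCA
s_5 = InvRound(s_4, k_1) = 0xB2
s_6 = InvRound(s_5, k_0) = 0x15

0x15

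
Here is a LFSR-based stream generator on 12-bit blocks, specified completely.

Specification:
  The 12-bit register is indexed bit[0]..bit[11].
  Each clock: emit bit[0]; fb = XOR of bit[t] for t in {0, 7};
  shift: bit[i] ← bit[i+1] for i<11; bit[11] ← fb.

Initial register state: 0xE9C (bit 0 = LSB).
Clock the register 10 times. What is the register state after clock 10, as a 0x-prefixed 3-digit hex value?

0xA87

reg_0 = 0xE9C
clock 1: out=0, reg = 0xF4E
clock 2: out=0, reg = 0x7A7
clock 3: out=1, reg = 0x3D3
clock 4: out=1, reg = 0x1E9
clock 5: out=1, reg = 0x0F4
clock 6: out=0, reg = 0x87A
clock 7: out=0, reg = 0x43D
clock 8: out=1, reg = 0xA1E
clock 9: out=0, reg = 0x50F
clock 10: out=1, reg = 0xA87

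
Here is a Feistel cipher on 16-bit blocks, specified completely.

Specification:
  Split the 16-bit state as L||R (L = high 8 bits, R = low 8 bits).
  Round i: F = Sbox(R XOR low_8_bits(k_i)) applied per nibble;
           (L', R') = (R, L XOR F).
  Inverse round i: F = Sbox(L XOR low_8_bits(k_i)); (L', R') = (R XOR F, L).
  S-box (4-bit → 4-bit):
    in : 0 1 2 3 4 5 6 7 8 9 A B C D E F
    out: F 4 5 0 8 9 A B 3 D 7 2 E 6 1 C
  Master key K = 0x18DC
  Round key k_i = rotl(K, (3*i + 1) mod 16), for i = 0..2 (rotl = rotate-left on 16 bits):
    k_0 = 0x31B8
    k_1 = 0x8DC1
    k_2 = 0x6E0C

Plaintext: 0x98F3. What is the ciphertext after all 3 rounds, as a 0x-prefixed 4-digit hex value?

s_0 = plaintext = 0x98F3
s_1 = Round(s_0, k_0) = 0xF31A
s_2 = Round(s_1, k_1) = 0x1A91
s_3 = Round(s_2, k_2) = 0x91CC

0x91CC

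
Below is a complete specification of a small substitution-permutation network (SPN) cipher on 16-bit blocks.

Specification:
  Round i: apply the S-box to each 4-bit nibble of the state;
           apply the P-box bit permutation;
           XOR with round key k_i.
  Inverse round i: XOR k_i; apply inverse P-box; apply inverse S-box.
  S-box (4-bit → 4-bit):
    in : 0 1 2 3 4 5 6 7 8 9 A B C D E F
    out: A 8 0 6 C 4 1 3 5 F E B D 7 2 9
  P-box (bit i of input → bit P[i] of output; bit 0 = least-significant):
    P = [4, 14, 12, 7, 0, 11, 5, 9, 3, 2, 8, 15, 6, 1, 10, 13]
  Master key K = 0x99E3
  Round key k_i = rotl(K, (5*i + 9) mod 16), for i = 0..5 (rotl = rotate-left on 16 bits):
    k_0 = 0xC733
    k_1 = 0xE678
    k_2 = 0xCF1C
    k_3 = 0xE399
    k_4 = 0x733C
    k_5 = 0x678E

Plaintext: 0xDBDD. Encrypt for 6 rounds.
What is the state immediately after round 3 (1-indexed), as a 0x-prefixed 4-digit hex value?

s_0 = plaintext = 0xDBDD
s_1 = Round(s_0, k_0) = 0x1B4C
s_2 = Round(s_1, k_1) = 0x54C4
s_3 = Round(s_2, k_2) = 0x58BD
s_4 = Round(s_3, k_3) = 0xBC80
s_5 = Round(s_4, k_4) = 0x92D7
s_6 = Round(s_5, k_5) = 0x0BFD

0x58BD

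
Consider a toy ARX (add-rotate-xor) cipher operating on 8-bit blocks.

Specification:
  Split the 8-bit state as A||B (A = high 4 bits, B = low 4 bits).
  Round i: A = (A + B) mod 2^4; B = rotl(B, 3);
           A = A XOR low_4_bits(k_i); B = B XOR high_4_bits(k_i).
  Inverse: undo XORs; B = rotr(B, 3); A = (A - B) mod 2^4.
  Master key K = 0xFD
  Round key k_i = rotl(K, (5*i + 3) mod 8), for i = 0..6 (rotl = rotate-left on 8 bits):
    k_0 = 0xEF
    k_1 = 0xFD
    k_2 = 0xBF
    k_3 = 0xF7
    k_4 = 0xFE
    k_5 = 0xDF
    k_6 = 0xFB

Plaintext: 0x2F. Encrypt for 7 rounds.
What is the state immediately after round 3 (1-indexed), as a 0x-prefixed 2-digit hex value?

s_0 = plaintext = 0x2F
s_1 = Round(s_0, k_0) = 0xE1
s_2 = Round(s_1, k_1) = 0x27
s_3 = Round(s_2, k_2) = 0x60
s_4 = Round(s_3, k_3) = 0x1F
s_5 = Round(s_4, k_4) = 0xE0
s_6 = Round(s_5, k_5) = 0x1D
s_7 = Round(s_6, k_6) = 0x51

0x60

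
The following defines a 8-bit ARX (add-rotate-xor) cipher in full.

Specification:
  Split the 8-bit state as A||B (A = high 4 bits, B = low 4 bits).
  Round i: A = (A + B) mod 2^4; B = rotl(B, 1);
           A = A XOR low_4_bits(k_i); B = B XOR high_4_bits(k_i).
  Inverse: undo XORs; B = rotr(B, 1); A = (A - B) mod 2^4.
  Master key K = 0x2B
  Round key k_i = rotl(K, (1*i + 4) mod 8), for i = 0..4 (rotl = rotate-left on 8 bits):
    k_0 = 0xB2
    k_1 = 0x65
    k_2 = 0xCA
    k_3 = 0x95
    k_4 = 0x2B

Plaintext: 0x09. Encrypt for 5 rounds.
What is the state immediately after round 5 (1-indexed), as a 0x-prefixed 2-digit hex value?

0x29

s_0 = plaintext = 0x09
s_1 = Round(s_0, k_0) = 0xB8
s_2 = Round(s_1, k_1) = 0x67
s_3 = Round(s_2, k_2) = 0x72
s_4 = Round(s_3, k_3) = 0xCD
s_5 = Round(s_4, k_4) = 0x29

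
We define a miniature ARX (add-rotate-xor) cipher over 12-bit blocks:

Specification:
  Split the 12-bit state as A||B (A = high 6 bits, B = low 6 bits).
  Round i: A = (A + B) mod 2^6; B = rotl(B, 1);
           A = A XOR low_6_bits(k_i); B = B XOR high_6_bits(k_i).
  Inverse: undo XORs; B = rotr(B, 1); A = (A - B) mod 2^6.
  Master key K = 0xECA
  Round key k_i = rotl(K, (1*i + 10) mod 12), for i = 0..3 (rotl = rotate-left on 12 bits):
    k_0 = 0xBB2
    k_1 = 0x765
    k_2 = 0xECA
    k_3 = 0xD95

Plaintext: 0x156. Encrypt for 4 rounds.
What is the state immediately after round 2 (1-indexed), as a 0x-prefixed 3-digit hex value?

s_0 = plaintext = 0x156
s_1 = Round(s_0, k_0) = 0xA42
s_2 = Round(s_1, k_1) = 0x399
s_3 = Round(s_2, k_2) = 0xB49
s_4 = Round(s_3, k_3) = 0x8E4

0x399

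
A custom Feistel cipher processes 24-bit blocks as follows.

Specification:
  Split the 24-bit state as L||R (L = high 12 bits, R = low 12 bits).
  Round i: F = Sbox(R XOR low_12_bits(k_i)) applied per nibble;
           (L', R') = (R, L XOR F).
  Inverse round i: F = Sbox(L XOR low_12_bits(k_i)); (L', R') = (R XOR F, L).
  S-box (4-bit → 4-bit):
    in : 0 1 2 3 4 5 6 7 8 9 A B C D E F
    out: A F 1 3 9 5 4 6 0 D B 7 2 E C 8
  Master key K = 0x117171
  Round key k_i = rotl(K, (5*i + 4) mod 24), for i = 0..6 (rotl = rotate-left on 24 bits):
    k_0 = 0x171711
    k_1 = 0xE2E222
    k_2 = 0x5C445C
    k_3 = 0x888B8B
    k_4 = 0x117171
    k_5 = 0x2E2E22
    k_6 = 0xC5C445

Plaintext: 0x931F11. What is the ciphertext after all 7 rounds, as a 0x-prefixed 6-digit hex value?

0x66191C

s_0 = plaintext = 0x931F11
s_1 = Round(s_0, k_0) = 0xF1199B
s_2 = Round(s_1, k_1) = 0x99B86C
s_3 = Round(s_2, k_2) = 0x86CBA1
s_4 = Round(s_3, k_3) = 0xBA1277
s_5 = Round(s_4, k_4) = 0x277805
s_6 = Round(s_5, k_5) = 0x805661
s_7 = Round(s_6, k_6) = 0x66191C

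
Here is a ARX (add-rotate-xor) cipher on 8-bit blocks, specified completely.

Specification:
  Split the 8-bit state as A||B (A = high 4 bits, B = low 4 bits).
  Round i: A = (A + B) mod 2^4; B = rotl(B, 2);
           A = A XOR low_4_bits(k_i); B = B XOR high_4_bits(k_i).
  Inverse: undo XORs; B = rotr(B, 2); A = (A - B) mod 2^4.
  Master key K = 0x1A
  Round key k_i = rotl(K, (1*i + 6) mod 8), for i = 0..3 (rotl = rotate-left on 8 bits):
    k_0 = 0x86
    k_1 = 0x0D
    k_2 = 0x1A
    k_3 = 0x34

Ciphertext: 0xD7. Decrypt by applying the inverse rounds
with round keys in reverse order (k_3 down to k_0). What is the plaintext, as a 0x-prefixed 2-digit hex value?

0x72

s_0 = ciphertext = 0xD7
s_1 = InvRound(s_0, k_3) = 0x81
s_2 = InvRound(s_1, k_2) = 0x20
s_3 = InvRound(s_2, k_1) = 0xF0
s_4 = InvRound(s_3, k_0) = 0x72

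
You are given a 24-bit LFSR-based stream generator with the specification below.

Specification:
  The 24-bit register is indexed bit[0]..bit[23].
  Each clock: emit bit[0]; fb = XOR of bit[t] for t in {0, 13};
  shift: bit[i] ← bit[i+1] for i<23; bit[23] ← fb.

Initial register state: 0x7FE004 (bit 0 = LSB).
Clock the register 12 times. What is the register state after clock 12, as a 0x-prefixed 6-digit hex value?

0xBFB7FE

reg_0 = 0x7FE004
clock 1: out=0, reg = 0xBFF002
clock 2: out=0, reg = 0xDFF801
clock 3: out=1, reg = 0x6FFC00
clock 4: out=0, reg = 0xB7FE00
clock 5: out=0, reg = 0xDBFF00
clock 6: out=0, reg = 0xEDFF80
clock 7: out=0, reg = 0xF6FFC0
clock 8: out=0, reg = 0xFB7FE0
clock 9: out=0, reg = 0xFDBFF0
clock 10: out=0, reg = 0xFEDFF8
clock 11: out=0, reg = 0x7F6FFC
clock 12: out=0, reg = 0xBFB7FE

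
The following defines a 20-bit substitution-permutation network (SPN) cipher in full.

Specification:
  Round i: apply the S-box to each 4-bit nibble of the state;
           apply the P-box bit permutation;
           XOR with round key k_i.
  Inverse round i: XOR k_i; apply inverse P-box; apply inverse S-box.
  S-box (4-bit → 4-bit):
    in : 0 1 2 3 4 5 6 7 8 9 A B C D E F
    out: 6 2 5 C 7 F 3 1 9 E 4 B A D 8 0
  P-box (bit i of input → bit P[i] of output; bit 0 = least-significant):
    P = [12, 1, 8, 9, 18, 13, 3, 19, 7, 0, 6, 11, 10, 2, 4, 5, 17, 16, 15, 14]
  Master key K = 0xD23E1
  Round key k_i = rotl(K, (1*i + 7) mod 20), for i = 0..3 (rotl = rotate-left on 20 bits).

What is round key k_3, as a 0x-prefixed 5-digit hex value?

K = 0xD23E1
k_0 = rotl(K, (1*0+7) mod 20) = rotl(K, 7) = 0x1F0E9
k_1 = rotl(K, (1*1+7) mod 20) = rotl(K, 8) = 0x3E1D2
k_2 = rotl(K, (1*2+7) mod 20) = rotl(K, 9) = 0x7C3A4
k_3 = rotl(K, (1*3+7) mod 20) = rotl(K, 10) = 0xF8748

0xF8748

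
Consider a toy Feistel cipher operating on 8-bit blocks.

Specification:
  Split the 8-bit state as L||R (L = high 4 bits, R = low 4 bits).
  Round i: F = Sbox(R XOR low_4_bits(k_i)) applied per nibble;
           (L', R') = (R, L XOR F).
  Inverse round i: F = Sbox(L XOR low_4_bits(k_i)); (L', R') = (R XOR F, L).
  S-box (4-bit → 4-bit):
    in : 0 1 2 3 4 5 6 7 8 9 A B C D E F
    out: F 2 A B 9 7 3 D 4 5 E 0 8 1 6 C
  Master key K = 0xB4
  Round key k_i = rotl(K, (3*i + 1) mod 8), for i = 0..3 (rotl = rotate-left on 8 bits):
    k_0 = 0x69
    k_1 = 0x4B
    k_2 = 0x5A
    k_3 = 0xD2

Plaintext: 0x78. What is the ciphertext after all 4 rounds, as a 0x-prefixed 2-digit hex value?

s_0 = plaintext = 0x78
s_1 = Round(s_0, k_0) = 0x85
s_2 = Round(s_1, k_1) = 0x5E
s_3 = Round(s_2, k_2) = 0xEC
s_4 = Round(s_3, k_3) = 0xC8

0xC8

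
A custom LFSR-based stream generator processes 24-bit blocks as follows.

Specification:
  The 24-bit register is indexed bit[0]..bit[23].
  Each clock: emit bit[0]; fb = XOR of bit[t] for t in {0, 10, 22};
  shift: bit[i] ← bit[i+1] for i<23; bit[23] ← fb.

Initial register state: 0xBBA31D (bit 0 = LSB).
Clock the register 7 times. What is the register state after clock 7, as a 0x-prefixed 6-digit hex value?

reg_0 = 0xBBA31D
clock 1: out=1, reg = 0xDDD18E
clock 2: out=0, reg = 0xEEE8C7
clock 3: out=1, reg = 0x777463
clock 4: out=1, reg = 0xBBBA31
clock 5: out=1, reg = 0xDDDD18
clock 6: out=0, reg = 0x6EEE8C
clock 7: out=0, reg = 0x377746

0x377746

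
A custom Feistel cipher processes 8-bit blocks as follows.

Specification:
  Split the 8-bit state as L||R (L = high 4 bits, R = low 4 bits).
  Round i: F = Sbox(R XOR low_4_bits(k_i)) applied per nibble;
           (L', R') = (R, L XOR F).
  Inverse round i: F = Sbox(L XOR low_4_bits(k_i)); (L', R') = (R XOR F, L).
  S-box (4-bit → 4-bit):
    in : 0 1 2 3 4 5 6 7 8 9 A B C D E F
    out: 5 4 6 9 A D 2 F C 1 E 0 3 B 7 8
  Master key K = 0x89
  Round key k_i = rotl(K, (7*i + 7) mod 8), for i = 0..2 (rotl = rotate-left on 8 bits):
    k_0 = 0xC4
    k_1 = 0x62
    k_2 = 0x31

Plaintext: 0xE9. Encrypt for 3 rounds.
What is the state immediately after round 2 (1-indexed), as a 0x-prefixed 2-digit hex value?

s_0 = plaintext = 0xE9
s_1 = Round(s_0, k_0) = 0x95
s_2 = Round(s_1, k_1) = 0x56
s_3 = Round(s_2, k_2) = 0x6A

0x56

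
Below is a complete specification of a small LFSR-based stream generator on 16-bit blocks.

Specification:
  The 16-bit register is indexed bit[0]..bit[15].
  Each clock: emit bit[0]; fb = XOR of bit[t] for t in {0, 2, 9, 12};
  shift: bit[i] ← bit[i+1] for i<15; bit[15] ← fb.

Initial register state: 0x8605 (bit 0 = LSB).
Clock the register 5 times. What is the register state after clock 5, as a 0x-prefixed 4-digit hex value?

reg_0 = 0x8605
clock 1: out=1, reg = 0xC302
clock 2: out=0, reg = 0xE181
clock 3: out=1, reg = 0xF0C0
clock 4: out=0, reg = 0xF860
clock 5: out=0, reg = 0xFC30

0xFC30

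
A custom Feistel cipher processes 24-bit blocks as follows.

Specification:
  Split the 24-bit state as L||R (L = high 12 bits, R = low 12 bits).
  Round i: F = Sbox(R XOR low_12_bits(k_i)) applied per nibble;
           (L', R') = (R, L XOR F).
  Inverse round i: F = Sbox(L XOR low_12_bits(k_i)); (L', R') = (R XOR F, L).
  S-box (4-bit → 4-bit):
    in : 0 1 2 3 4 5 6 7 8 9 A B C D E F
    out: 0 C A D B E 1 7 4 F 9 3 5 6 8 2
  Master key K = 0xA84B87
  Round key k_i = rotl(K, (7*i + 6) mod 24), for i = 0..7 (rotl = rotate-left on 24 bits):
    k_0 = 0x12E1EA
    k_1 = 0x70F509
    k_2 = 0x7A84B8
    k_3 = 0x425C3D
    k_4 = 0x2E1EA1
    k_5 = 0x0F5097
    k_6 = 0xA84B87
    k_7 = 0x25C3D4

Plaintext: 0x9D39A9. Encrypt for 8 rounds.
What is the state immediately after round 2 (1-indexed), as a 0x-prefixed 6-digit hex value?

s_0 = plaintext = 0x9D39A9
s_1 = Round(s_0, k_0) = 0x9A9D6E
s_2 = Round(s_1, k_1) = 0xD6EDBE
s_3 = Round(s_2, k_2) = 0xDBE26F
s_4 = Round(s_3, k_3) = 0x26F554
s_5 = Round(s_4, k_4) = 0x554141
s_6 = Round(s_5, k_5) = 0x141935
s_7 = Round(s_6, k_6) = 0x935B7B
s_8 = Round(s_7, k_7) = 0xB7BDA7

0xD6EDBE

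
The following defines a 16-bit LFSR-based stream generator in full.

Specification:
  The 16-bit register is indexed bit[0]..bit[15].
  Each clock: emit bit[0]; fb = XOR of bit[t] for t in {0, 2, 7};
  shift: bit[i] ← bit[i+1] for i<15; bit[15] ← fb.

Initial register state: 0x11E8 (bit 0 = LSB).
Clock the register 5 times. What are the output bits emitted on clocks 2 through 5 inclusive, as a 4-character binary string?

reg_0 = 0x11E8
clock 1: out=0, reg = 0x88F4
clock 2: out=0, reg = 0x447A
clock 3: out=0, reg = 0x223D
clock 4: out=1, reg = 0x111E
clock 5: out=0, reg = 0x888F

0010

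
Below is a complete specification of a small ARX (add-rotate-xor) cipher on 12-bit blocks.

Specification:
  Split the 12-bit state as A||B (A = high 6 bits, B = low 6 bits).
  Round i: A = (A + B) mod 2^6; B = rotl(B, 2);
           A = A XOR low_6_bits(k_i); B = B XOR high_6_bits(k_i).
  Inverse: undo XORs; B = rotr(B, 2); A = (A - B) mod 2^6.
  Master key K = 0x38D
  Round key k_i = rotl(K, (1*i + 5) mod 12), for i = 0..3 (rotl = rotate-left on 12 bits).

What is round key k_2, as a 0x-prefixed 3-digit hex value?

K = 0x38D
k_0 = rotl(K, (1*0+5) mod 12) = rotl(K, 5) = 0x1A7
k_1 = rotl(K, (1*1+5) mod 12) = rotl(K, 6) = 0x34E
k_2 = rotl(K, (1*2+5) mod 12) = rotl(K, 7) = 0x69C

0x69C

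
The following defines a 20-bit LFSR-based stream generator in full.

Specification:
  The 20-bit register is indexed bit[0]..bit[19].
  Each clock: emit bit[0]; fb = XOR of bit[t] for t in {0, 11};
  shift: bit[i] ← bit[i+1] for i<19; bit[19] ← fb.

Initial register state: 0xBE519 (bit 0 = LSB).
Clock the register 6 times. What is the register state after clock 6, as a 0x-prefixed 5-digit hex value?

reg_0 = 0xBE519
clock 1: out=1, reg = 0xDF28C
clock 2: out=0, reg = 0x6F946
clock 3: out=0, reg = 0xB7CA3
clock 4: out=1, reg = 0x5BE51
clock 5: out=1, reg = 0x2DF28
clock 6: out=0, reg = 0x96F94

0x96F94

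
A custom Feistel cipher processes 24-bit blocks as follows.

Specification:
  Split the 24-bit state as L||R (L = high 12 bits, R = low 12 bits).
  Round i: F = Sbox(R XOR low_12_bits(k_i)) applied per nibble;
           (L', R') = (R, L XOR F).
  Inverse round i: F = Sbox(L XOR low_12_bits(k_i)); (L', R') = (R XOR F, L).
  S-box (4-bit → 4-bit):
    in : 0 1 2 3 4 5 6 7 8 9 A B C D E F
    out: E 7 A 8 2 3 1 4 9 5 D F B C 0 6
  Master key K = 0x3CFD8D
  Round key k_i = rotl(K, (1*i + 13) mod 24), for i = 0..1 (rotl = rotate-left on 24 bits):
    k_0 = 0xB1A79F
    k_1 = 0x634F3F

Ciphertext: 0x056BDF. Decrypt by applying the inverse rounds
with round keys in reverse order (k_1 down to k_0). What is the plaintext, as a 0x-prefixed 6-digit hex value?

s_0 = ciphertext = 0x056BDF
s_1 = InvRound(s_0, k_1) = 0xDCA056
s_2 = InvRound(s_1, k_0) = 0xD65DCA

0xD65DCA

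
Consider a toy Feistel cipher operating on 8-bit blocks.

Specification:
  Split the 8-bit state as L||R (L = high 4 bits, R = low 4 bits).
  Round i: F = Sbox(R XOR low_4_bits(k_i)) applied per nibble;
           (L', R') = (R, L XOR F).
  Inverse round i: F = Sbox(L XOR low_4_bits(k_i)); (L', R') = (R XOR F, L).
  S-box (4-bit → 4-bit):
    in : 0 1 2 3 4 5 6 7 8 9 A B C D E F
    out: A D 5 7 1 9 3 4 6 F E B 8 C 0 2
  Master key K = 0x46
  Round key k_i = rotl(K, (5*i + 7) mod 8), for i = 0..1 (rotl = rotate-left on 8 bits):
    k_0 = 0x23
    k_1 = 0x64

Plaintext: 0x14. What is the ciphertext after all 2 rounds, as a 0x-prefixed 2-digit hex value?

s_0 = plaintext = 0x14
s_1 = Round(s_0, k_0) = 0x45
s_2 = Round(s_1, k_1) = 0x59

0x59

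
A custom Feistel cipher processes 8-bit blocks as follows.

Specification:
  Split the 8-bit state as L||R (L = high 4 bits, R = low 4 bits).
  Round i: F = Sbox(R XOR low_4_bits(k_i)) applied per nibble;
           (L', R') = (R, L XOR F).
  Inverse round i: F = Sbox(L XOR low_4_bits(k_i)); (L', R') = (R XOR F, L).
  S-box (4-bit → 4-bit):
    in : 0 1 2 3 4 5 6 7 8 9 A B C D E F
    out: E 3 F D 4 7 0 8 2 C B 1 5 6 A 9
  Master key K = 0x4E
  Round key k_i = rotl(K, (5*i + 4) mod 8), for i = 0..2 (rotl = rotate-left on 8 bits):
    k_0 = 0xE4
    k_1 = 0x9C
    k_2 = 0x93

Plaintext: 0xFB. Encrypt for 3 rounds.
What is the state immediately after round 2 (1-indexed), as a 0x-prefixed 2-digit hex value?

s_0 = plaintext = 0xFB
s_1 = Round(s_0, k_0) = 0xB6
s_2 = Round(s_1, k_1) = 0x60
s_3 = Round(s_2, k_2) = 0x0B

0x60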